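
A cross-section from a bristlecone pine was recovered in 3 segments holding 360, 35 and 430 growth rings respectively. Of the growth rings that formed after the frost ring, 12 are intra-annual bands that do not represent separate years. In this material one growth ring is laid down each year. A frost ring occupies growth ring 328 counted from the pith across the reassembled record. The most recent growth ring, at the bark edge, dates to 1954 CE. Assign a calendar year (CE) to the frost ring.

Total growth rings = 360 + 35 + 430 = 825.
Between growth ring 328 and the bark edge there are 825 − 328 = 497 growth rings.
Removing the 12 false growth rings leaves 497 − 12 = 485 true growth rings beyond the frost ring.
The growth ring at the bark edge is 1954 CE, so the frost ring dates to 1954 − 485 = 1469 CE.

1469 CE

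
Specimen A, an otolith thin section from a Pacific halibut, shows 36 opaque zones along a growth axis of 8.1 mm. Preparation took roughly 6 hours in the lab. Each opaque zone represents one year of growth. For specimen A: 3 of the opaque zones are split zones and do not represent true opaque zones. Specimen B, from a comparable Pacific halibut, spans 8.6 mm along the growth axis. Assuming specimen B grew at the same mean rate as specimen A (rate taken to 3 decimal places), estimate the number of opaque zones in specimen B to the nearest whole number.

Specimen A: adjusted count: 36 − 3 = 33 opaque zones.
A: Extension rate ≈ 8.1 / 33 = 0.245 mm/yr.
B spans 8.6 / 0.245 = 35.10 years ≈ 35 opaque zones.

35 opaque zones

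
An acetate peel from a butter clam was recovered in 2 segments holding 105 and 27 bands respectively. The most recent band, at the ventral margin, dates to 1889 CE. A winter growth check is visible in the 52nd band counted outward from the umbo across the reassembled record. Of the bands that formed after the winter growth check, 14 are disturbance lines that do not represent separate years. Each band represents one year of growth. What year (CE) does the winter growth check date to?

Total bands = 105 + 27 = 132.
132 − 52 = 80 bands lie beyond the winter growth check toward the ventral margin.
80 − 14 false = 66 true bands after the winter growth check.
Counting back 66 years from 1889 CE places the winter growth check in 1889 − 66 = 1823 CE.

1823 CE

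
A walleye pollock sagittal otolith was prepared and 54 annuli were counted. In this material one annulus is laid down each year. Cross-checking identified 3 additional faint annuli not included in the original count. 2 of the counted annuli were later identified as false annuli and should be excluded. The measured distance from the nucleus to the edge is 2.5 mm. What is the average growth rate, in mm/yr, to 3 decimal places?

0.045 mm/yr

True annulus count = 54 − 2 + 3 = 55.
Extension rate ≈ 2.5 / 55 = 0.045 mm/yr.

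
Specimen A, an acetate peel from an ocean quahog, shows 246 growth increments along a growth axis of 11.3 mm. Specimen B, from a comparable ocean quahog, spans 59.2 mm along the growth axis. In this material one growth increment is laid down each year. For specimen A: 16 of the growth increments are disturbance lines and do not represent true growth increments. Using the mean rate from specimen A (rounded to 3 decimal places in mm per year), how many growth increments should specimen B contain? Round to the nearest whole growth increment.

1208 growth increments

Specimen A: after corrections the count is 246 − 16 = 230 growth increments.
A: 11.3 mm over 230 years gives 11.3 / 230 ≈ 0.049 mm/yr.
B spans 59.2 / 0.049 = 1208.16 years ≈ 1208 growth increments.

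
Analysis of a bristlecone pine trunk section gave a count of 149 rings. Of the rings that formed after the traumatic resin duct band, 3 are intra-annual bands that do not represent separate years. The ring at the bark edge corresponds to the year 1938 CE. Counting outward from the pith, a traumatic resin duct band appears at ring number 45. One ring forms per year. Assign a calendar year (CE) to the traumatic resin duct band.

149 − 45 = 104 rings lie beyond the traumatic resin duct band toward the bark edge.
Excluding 3 false rings: 104 − 3 = 101.
The ring at the bark edge is 1938 CE, so the traumatic resin duct band dates to 1938 − 101 = 1837 CE.

1837 CE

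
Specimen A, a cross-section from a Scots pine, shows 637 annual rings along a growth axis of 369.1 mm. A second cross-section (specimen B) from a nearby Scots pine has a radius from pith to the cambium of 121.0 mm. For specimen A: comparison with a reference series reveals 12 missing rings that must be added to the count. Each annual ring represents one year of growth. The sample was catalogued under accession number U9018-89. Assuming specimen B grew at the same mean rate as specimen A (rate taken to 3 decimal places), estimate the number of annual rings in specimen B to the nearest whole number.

Specimen A: correcting the raw count gives 637 + 12 = 649 true annual rings.
A: Extension rate ≈ 369.1 / 649 = 0.569 mm/year.
Specimen B: 121.0 mm / 0.569 mm per year = 212.65 years ≈ 213 annual rings.

213 annual rings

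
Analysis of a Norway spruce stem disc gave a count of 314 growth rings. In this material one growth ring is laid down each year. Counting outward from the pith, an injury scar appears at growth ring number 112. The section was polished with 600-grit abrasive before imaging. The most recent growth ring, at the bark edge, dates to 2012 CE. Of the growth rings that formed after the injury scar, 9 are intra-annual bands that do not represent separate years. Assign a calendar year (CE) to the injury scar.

1819 CE

314 − 112 = 202 growth rings lie beyond the injury scar toward the bark edge.
Excluding 9 false growth rings: 202 − 9 = 193.
Counting back 193 years from 2012 CE places the injury scar in 2012 − 193 = 1819 CE.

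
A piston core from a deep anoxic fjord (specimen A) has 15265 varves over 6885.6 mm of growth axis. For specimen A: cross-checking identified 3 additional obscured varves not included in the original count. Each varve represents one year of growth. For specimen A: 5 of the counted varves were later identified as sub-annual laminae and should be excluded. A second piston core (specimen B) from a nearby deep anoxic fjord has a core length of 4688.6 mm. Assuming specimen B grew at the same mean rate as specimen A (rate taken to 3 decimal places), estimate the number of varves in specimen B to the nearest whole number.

Specimen A: correcting the raw count gives 15265 − 5 + 3 = 15263 true varves.
A: Extension rate ≈ 6885.6 / 15263 = 0.451 mm/yr.
B spans 4688.6 / 0.451 = 10396.01 years ≈ 10396 varves.

10396 varves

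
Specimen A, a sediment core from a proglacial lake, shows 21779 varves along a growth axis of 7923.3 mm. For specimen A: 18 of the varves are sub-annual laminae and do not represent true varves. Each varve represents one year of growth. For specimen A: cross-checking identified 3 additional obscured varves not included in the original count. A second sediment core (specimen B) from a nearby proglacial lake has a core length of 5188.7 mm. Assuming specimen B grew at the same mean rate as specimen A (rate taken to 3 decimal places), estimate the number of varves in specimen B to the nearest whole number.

14255 varves

Specimen A: after corrections the count is 21779 − 18 + 3 = 21764 varves.
A: Mean rate = 7923.3 mm / 21764 years ≈ 0.364 mm/year.
B spans 5188.7 / 0.364 = 14254.67 years ≈ 14255 varves.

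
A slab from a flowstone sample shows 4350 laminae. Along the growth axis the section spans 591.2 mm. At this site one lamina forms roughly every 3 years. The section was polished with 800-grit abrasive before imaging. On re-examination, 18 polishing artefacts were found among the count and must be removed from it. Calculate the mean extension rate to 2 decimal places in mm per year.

0.05 mm per year

After corrections the count is 4350 − 18 = 4332 laminae.
Multiplying by 3 years per lamina: 4332 × 3 = 12996 years.
591.2 mm over 12996 years gives 591.2 / 12996 ≈ 0.05 mm per year.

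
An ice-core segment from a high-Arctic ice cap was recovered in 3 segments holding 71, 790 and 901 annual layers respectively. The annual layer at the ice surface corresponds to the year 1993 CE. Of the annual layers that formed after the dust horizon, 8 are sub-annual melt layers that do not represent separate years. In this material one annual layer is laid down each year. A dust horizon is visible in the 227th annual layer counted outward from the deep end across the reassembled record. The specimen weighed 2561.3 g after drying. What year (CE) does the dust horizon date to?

466 CE

Total annual layers = 71 + 790 + 901 = 1762.
1762 − 227 = 1535 annual layers lie beyond the dust horizon toward the ice surface.
Removing the 8 false annual layers leaves 1535 − 8 = 1527 true annual layers beyond the dust horizon.
1993 − 1527 = 466 CE.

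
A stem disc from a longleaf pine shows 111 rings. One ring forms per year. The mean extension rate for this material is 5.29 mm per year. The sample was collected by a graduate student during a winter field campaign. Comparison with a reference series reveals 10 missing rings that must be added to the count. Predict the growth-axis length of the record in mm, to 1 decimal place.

Adjusted count: 111 + 10 = 121 rings.
121 years at 5.29 mm/year gives 5.29 × 121 = 640.1 mm.

640.1 mm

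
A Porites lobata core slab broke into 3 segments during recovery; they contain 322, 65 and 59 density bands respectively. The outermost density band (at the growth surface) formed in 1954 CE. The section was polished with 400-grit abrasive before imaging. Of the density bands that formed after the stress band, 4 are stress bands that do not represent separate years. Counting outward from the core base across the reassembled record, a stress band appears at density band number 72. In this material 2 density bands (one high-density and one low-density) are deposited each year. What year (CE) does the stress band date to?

1769 CE

Total density bands = 322 + 65 + 59 = 446.
Between density band 72 and the growth surface there are 446 − 72 = 374 density bands.
374 − 4 false = 370 true density bands after the stress band.
With 2 density bands per year, 370 / 2 = 185 years.
1954 − 185 = 1769 CE.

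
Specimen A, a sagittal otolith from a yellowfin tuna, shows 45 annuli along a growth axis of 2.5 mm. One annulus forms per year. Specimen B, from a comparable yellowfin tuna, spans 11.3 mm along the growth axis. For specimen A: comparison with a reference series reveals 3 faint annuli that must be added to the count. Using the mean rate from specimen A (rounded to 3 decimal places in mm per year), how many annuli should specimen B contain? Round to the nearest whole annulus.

217 annuli

Specimen A: adjusted count: 45 + 3 = 48 annuli.
A: Mean rate = 2.5 mm / 48 years ≈ 0.052 mm/yr.
For B, 11.3 / 0.052 = 217.31 years ≈ 217 annuli.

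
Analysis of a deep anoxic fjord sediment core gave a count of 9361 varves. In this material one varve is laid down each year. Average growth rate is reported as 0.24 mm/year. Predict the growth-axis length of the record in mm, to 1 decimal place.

2246.6 mm

9361 years of growth are recorded.
Predicted length = 0.24 mm/year × 9361 years = 2246.6 mm.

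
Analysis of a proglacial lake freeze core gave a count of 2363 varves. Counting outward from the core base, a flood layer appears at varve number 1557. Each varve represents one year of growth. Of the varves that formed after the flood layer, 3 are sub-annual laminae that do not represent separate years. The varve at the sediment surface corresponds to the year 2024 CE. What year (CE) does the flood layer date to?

1221 CE

The flood layer sits at varve 1557 from the core base, so 2363 − 1557 = 806 varves formed after it.
Removing the 3 false varves leaves 806 − 3 = 803 true varves beyond the flood layer.
2024 − 803 = 1221 CE.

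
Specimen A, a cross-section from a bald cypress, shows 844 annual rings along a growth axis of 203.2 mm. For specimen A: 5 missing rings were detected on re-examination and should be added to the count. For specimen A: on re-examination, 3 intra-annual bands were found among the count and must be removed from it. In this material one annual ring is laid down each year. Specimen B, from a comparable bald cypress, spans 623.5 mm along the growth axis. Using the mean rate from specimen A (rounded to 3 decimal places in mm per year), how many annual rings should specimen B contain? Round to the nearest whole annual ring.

Specimen A: true annual ring count = 844 − 3 + 5 = 846.
A: Extension rate ≈ 203.2 / 846 = 0.240 mm per year.
B spans 623.5 / 0.240 = 2597.92 years ≈ 2598 annual rings.

2598 annual rings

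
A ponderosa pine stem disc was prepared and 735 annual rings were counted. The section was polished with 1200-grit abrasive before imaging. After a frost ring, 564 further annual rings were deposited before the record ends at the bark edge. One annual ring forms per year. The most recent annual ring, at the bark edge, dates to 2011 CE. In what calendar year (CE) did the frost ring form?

1447 CE

564 annual rings post-date the frost ring.
2011 − 564 = 1447 CE.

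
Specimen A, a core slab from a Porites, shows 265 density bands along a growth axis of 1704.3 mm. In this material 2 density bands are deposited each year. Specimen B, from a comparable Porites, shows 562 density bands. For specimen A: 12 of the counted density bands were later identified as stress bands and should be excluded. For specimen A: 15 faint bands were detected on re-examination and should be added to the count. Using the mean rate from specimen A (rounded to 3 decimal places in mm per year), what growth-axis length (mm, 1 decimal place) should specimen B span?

Specimen A: true density band count = 265 − 12 + 15 = 268.
Specimen A: with 2 density bands per year, 268 / 2 = 134 years.
A: Mean rate = 1704.3 mm / 134 years ≈ 12.719 mm/year.
Specimen B: 562 density bands at 2 per year is 562 / 2 = 281 years. Length of B = 12.719 × 281 = 3574.0 mm.

3574.0 mm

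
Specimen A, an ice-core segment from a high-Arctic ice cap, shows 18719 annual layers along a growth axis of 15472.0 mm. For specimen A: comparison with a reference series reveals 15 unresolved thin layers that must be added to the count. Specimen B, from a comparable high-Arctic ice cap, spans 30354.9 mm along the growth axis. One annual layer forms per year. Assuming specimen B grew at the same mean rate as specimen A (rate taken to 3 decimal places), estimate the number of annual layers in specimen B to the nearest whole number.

36749 annual layers

Specimen A: correcting the raw count gives 18719 + 15 = 18734 true annual layers.
A: Mean rate = 15472.0 mm / 18734 years ≈ 0.826 mm/year.
B spans 30354.9 / 0.826 = 36749.27 years ≈ 36749 annual layers.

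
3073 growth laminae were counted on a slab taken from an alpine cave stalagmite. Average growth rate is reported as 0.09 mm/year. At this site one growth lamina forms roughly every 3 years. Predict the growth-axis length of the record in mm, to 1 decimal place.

3073 growth laminae at 3 years each span 3073 × 3 = 9219 years.
Predicted length = 0.09 mm/year × 9219 years = 829.7 mm.

829.7 mm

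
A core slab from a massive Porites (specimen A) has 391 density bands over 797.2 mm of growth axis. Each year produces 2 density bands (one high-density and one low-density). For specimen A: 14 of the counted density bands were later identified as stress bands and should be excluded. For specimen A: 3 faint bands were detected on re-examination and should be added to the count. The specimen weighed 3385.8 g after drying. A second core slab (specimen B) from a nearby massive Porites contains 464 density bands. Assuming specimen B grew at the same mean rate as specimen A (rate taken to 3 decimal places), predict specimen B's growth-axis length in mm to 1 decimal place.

973.5 mm

Specimen A: after corrections the count is 391 − 14 + 3 = 380 density bands.
Specimen A: 380 density bands at 2 per year is 380 / 2 = 190 years.
A: 797.2 mm over 190 years gives 797.2 / 190 ≈ 4.196 mm/yr.
Specimen B: dividing by 2 density bands per year: 464 / 2 = 232 years. For B, 4.196 mm/year × 232 years = 973.5 mm.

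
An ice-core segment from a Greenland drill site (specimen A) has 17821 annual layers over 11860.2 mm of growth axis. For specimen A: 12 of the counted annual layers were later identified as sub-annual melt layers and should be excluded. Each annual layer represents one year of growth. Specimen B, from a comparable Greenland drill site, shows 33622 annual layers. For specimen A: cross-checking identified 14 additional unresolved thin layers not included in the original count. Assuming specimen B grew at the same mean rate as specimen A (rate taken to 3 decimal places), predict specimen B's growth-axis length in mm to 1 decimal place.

Specimen A: true annual layer count = 17821 − 12 + 14 = 17823.
A: Mean rate = 11860.2 mm / 17823 years ≈ 0.665 mm/yr.
Length of B = 0.665 × 33622 = 22358.6 mm.

22358.6 mm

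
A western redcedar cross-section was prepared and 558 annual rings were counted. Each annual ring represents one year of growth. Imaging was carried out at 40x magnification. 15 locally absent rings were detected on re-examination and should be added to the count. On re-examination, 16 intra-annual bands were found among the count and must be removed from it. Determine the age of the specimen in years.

557 yr

Adjusted count: 558 − 16 + 15 = 557 annual rings.
With a one-to-one annual ring periodicity this is 557 years.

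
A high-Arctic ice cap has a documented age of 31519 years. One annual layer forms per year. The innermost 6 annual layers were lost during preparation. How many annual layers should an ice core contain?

31513 annual layers

At one annual layer per year, 31519 years correspond to 31519 annual layers.
31519 − 6 missed = 31513 annual layers expected in the prepared section.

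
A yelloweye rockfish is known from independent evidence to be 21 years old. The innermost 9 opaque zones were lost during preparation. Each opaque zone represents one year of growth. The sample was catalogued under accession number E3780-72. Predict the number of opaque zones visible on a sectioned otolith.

12 opaque zones

One opaque zone per year gives 21 opaque zones over 21 years.
Less the 9 uncaptured opaque zones: 21 − 9 = 12.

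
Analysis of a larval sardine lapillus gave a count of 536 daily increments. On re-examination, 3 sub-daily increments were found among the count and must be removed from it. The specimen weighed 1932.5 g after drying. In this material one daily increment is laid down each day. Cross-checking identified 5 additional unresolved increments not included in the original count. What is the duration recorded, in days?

After corrections the count is 536 − 3 + 5 = 538 daily increments.
With a one-to-one daily increment periodicity this is 538 days.

538 days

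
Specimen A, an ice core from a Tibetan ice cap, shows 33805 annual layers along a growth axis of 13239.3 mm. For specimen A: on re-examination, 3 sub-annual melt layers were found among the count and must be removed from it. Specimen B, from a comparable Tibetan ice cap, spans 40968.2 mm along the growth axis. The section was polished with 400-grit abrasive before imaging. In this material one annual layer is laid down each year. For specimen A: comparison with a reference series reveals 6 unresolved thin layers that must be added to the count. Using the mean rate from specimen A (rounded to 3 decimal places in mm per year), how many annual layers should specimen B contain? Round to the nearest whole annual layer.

104511 annual layers

Specimen A: adjusted count: 33805 − 3 + 6 = 33808 annual layers.
A: Extension rate ≈ 13239.3 / 33808 = 0.392 mm/yr.
Specimen B: 40968.2 mm / 0.392 mm per year = 104510.71 years ≈ 104511 annual layers.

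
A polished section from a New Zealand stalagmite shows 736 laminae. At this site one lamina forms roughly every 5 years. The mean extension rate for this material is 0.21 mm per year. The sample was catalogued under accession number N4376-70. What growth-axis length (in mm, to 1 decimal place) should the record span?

772.8 mm

At 5 years per lamina, 736 × 5 = 3680 years.
3680 years at 0.21 mm/year gives 0.21 × 3680 = 772.8 mm.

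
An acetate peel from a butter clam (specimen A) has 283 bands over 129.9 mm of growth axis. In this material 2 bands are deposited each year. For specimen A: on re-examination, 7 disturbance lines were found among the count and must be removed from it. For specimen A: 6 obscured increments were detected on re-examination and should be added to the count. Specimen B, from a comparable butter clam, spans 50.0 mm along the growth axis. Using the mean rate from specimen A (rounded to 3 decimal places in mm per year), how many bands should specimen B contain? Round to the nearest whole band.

Specimen A: after corrections the count is 283 − 7 + 6 = 282 bands.
Specimen A: dividing by 2 bands per year: 282 / 2 = 141 years.
A: Extension rate ≈ 129.9 / 141 = 0.921 mm per year.
For B, 50.0 / 0.921 = 54.29 years; at 2 bands per year that is 54.29 × 2 ≈ 109 bands.

109 bands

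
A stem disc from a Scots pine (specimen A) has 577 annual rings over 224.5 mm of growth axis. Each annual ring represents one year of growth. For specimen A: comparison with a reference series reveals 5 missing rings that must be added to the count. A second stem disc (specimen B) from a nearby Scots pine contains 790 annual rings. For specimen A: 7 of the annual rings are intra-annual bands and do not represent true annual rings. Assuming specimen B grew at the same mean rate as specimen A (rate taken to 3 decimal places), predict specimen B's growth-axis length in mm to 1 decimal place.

Specimen A: after corrections the count is 577 − 7 + 5 = 575 annual rings.
A: 224.5 mm over 575 years gives 224.5 / 575 ≈ 0.390 mm/yr.
B's length ≈ 0.390 × 790 = 308.1 mm.

308.1 mm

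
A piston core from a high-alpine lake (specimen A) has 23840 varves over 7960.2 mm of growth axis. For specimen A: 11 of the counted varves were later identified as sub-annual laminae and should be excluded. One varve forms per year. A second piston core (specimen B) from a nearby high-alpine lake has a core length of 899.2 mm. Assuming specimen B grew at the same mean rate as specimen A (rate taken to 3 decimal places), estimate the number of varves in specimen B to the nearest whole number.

Specimen A: adjusted count: 23840 − 11 = 23829 varves.
A: Mean rate = 7960.2 mm / 23829 years ≈ 0.334 mm per year.
Specimen B: 899.2 mm / 0.334 mm per year = 2692.22 years ≈ 2692 varves.

2692 varves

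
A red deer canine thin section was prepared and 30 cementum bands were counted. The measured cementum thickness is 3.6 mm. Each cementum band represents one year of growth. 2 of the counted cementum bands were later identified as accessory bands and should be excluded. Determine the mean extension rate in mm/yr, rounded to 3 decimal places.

0.129 mm/yr

Adjusted count: 30 − 2 = 28 cementum bands.
Mean rate = 3.6 mm / 28 years ≈ 0.129 mm/yr.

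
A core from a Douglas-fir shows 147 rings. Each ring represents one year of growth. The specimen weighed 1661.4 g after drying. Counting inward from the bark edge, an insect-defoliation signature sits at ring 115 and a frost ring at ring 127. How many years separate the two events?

127 − 115 = 12 rings lie between the two events.
One ring per year makes the interval 12 years.

12 years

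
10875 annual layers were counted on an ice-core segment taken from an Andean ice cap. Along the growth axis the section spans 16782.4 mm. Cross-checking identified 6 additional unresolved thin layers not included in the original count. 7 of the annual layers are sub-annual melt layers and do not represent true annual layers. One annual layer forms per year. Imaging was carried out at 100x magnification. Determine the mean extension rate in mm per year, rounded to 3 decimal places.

After corrections the count is 10875 − 7 + 6 = 10874 annual layers.
16782.4 mm over 10874 years gives 16782.4 / 10874 ≈ 1.543 mm per year.

1.543 mm per year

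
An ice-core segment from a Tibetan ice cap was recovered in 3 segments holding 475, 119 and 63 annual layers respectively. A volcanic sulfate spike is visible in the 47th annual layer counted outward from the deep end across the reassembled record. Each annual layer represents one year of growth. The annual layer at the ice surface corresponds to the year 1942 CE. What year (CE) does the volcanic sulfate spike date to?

Total annual layers = 475 + 119 + 63 = 657.
657 − 47 = 610 annual layers lie beyond the volcanic sulfate spike toward the ice surface.
Counting back 610 years from 1942 CE places the volcanic sulfate spike in 1942 − 610 = 1332 CE.

1332 CE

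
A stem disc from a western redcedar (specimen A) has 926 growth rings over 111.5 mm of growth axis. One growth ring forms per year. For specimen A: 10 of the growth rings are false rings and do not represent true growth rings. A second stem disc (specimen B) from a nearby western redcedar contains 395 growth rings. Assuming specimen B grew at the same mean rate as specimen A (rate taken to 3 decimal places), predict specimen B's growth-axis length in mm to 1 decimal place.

48.2 mm

Specimen A: adjusted count: 926 − 10 = 916 growth rings.
A: Extension rate ≈ 111.5 / 916 = 0.122 mm per year.
Length of B = 0.122 × 395 = 48.2 mm.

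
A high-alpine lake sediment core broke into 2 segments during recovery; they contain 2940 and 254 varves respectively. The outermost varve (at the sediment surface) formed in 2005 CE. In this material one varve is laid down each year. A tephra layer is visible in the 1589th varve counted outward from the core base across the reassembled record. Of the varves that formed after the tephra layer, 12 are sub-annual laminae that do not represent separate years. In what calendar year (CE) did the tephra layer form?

Total varves = 2940 + 254 = 3194.
The tephra layer sits at varve 1589 from the core base, so 3194 − 1589 = 1605 varves formed after it.
Removing the 12 false varves leaves 1605 − 12 = 1593 true varves beyond the tephra layer.
The varve at the sediment surface is 2005 CE, so the tephra layer dates to 2005 − 1593 = 412 CE.

412 CE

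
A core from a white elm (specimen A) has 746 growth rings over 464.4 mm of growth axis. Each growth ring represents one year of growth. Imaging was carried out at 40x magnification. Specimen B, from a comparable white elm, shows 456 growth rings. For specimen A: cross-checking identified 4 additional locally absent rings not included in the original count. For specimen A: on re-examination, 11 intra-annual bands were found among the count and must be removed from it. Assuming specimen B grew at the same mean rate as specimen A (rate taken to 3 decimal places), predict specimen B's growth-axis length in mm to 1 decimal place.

Specimen A: after corrections the count is 746 − 11 + 4 = 739 growth rings.
A: Extension rate ≈ 464.4 / 739 = 0.628 mm per year.
For B, 0.628 mm/year × 456 years = 286.4 mm.

286.4 mm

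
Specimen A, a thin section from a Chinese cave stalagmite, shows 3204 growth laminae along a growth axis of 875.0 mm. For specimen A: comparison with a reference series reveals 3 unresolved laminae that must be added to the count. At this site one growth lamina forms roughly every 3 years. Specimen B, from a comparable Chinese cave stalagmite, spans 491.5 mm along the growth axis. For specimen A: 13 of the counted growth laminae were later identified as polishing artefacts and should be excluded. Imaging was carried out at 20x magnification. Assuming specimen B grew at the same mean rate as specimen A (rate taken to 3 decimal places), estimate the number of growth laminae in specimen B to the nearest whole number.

Specimen A: correcting the raw count gives 3204 − 13 + 3 = 3194 true growth laminae.
Specimen A: 3194 growth laminae at 3 years each span 3194 × 3 = 9582 years.
A: Extension rate ≈ 875.0 / 9582 = 0.091 mm/yr.
B spans 491.5 / 0.091 = 5401.10 years; at 3 years per growth lamina that is 5401.10 / 3 ≈ 1800 growth laminae.

1800 growth laminae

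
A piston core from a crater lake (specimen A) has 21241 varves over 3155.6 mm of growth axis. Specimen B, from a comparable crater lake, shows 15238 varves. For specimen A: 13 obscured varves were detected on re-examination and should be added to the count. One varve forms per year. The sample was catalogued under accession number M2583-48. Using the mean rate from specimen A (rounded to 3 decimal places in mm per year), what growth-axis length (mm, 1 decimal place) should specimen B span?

2255.2 mm

Specimen A: correcting the raw count gives 21241 + 13 = 21254 true varves.
A: Extension rate ≈ 3155.6 / 21254 = 0.148 mm/year.
For B, 0.148 mm/year × 15238 years = 2255.2 mm.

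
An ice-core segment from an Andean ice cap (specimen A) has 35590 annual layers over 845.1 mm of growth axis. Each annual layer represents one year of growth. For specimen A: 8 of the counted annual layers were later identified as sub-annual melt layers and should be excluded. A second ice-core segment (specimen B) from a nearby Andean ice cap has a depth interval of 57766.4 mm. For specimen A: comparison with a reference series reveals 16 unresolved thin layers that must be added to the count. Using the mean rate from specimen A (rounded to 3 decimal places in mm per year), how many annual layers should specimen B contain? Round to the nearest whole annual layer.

Specimen A: correcting the raw count gives 35590 − 8 + 16 = 35598 true annual layers.
A: 845.1 mm over 35598 years gives 845.1 / 35598 ≈ 0.024 mm/yr.
Specimen B: 57766.4 mm / 0.024 mm per year = 2406933.33 years ≈ 2406933 annual layers.

2406933 annual layers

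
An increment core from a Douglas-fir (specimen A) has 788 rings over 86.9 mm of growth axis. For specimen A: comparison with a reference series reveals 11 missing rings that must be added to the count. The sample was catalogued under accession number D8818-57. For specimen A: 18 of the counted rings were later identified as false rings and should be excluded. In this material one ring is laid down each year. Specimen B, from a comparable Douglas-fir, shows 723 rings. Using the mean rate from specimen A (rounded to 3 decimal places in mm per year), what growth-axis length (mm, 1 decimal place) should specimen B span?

80.3 mm

Specimen A: true ring count = 788 − 18 + 11 = 781.
A: 86.9 mm over 781 years gives 86.9 / 781 ≈ 0.111 mm/year.
B's length ≈ 0.111 × 723 = 80.3 mm.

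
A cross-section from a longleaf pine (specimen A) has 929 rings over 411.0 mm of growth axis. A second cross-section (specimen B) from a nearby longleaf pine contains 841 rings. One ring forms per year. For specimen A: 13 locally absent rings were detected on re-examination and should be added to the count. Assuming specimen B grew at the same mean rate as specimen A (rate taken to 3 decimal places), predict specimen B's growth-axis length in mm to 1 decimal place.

366.7 mm

Specimen A: true ring count = 929 + 13 = 942.
A: Mean rate = 411.0 mm / 942 years ≈ 0.436 mm/year.
B's length ≈ 0.436 × 841 = 366.7 mm.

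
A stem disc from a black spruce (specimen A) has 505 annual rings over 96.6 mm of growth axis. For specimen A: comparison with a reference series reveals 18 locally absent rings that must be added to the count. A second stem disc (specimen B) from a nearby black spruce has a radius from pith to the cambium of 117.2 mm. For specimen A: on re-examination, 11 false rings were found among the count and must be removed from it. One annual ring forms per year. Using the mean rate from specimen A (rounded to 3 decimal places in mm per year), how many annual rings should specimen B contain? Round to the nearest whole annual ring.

Specimen A: after corrections the count is 505 − 11 + 18 = 512 annual rings.
A: Mean rate = 96.6 mm / 512 years ≈ 0.189 mm/yr.
Specimen B: 117.2 mm / 0.189 mm per year = 620.11 years ≈ 620 annual rings.

620 annual rings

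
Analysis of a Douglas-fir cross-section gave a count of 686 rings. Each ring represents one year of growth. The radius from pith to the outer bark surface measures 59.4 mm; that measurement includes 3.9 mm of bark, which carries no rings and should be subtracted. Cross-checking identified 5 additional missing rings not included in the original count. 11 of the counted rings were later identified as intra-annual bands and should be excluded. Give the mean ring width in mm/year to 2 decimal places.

After corrections the count is 686 − 11 + 5 = 680 rings.
Removing the 3.9 mm offcut leaves 59.4 − 3.9 = 55.5 mm.
Extension rate ≈ 55.5 / 680 = 0.08 mm/year.

0.08 mm/year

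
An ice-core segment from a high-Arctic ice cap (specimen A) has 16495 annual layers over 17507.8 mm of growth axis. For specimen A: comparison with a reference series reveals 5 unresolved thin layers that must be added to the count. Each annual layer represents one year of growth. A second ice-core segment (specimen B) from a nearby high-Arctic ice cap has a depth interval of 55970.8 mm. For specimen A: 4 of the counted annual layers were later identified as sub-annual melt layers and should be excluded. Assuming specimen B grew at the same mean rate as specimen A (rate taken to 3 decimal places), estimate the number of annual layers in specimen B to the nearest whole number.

52753 annual layers

Specimen A: adjusted count: 16495 − 4 + 5 = 16496 annual layers.
A: 17507.8 mm over 16496 years gives 17507.8 / 16496 ≈ 1.061 mm per year.
Specimen B: 55970.8 mm / 1.061 mm per year = 52752.87 years ≈ 52753 annual layers.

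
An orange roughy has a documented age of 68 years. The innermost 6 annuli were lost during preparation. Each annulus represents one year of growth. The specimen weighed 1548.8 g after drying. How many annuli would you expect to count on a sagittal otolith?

62 annuli

One annulus per year gives 68 annuli over 68 years.
Subtracting the 6 annuli not captured gives 68 − 6 = 62 annuli in the record.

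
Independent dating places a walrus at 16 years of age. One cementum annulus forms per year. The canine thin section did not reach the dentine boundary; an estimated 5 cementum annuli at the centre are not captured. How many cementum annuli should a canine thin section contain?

11 cementum annuli

Expected cementum annuli over 16 years: 16.
Less the 5 uncaptured cementum annuli: 16 − 5 = 11.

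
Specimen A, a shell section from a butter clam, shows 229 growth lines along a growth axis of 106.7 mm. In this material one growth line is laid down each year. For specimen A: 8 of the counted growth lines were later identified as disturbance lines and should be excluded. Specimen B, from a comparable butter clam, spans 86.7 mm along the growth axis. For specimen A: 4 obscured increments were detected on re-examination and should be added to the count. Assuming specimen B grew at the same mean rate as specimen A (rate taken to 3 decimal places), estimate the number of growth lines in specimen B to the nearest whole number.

Specimen A: after corrections the count is 229 − 8 + 4 = 225 growth lines.
A: Mean rate = 106.7 mm / 225 years ≈ 0.474 mm per year.
For B, 86.7 / 0.474 = 182.91 years ≈ 183 growth lines.

183 growth lines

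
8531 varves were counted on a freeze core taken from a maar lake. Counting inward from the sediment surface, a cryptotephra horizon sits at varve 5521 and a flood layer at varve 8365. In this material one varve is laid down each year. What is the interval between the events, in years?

2844 years

The two markers are separated by 8365 − 5521 = 2844 varves.
That is 2844 years at one varve per year.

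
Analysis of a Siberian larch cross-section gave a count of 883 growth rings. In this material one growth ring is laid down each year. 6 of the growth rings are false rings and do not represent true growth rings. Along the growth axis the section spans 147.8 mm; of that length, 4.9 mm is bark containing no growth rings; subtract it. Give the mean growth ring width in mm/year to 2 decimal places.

0.16 mm/year

Adjusted count: 883 − 6 = 877 growth rings.
Net length = 147.8 − 4.9 = 142.9 mm.
Mean rate = 142.9 mm / 877 years ≈ 0.16 mm/year.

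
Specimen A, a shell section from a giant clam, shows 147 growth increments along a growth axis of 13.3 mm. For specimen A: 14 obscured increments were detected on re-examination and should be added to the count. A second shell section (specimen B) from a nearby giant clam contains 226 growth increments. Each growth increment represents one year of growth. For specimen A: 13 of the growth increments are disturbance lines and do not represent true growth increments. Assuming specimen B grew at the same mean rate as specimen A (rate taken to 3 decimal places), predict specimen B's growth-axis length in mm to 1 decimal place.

Specimen A: after corrections the count is 147 − 13 + 14 = 148 growth increments.
A: Extension rate ≈ 13.3 / 148 = 0.090 mm per year.
Length of B = 0.090 × 226 = 20.3 mm.

20.3 mm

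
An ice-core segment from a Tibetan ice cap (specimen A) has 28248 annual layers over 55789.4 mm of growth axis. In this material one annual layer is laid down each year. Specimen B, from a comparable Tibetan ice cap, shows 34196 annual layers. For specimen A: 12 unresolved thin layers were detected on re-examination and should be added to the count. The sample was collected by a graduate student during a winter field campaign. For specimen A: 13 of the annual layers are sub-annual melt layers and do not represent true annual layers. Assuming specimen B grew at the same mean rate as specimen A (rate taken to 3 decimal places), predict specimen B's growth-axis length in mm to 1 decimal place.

Specimen A: true annual layer count = 28248 − 13 + 12 = 28247.
A: Extension rate ≈ 55789.4 / 28247 = 1.975 mm/yr.
Length of B = 1.975 × 34196 = 67537.1 mm.

67537.1 mm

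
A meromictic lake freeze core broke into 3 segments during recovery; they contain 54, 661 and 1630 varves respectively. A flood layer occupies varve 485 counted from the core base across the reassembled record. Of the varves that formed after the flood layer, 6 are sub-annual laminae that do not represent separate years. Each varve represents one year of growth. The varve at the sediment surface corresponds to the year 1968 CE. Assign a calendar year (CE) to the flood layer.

114 CE

Total varves = 54 + 661 + 1630 = 2345.
The flood layer sits at varve 485 from the core base, so 2345 − 485 = 1860 varves formed after it.
1860 − 6 false = 1854 true varves after the flood layer.
Counting back 1854 years from 1968 CE places the flood layer in 1968 − 1854 = 114 CE.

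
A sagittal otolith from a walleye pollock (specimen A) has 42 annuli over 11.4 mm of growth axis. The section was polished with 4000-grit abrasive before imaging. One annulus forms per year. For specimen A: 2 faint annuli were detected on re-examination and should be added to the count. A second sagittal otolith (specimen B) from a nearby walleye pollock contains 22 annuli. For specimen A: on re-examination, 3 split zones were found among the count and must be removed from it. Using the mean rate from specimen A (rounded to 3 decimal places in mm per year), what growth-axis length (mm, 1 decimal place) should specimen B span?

Specimen A: after corrections the count is 42 − 3 + 2 = 41 annuli.
A: Mean rate = 11.4 mm / 41 years ≈ 0.278 mm per year.
For B, 0.278 mm/year × 22 years = 6.1 mm.

6.1 mm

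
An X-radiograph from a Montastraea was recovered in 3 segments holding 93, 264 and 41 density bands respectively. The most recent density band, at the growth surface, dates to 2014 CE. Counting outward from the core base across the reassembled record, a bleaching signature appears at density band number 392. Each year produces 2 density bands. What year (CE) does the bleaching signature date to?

Total density bands = 93 + 264 + 41 = 398.
398 − 392 = 6 density bands lie beyond the bleaching signature toward the growth surface.
Dividing by 2 density bands per year: 6 / 2 = 3 years.
2014 − 3 = 2011 CE.

2011 CE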